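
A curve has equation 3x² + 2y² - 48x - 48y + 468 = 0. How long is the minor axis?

4

Collect terms: 3(x² - 16x) + 2(y² - 24y) = -468
Completing the square gives 3(x - 8)² + 2(y - 12)² = -468 + 192 + 288 = 12.
Divide by 12: (x - 8)²/4 + (y - 12)²/6 = 1
Ellipse, center (8, 12), major axis vertical; a² = 6, b² = 4.
b² = 4 so b = 2; the minor axis has length 2b = 4.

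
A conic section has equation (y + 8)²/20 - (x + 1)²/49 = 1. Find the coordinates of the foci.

Center (-1, -8). The positive term is the y-term, so the transverse axis is vertical; a² = 20, b² = 49.
c² = a² + b² = 20 + 49 = 69, so c = √69.
Foci lie on the vertical axis through the center: (h, k ± c).

(-1, -8 - √69) and (-1, -8 + √69)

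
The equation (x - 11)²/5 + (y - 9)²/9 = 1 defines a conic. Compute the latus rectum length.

Center (11, 9). The larger denominator 9 sits under the y-term, so the major axis is vertical; a² = 9, b² = 5.
Latus rectum length = 2b²/a = 2·5/3 = 10/3.

10/3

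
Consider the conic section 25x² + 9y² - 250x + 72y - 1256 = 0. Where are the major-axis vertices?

25(x² - 10x) + 9(y² + 8y) = 1256
Complete the square in x and y: 25(x - 5)² + 9(y + 4)² = 1256 + 625 + 144 = 2025
Divide through by 2025 to get (x - 5)²/81 + (y + 4)²/225 = 1.
Ellipse, center (5, -4), major axis vertical; a² = 225, b² = 81.
a = 15. Vertices at (h, k ± a).

(5, -19) and (5, 11)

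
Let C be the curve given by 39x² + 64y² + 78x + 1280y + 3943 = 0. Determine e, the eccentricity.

Group the x- and y-terms: 39(x² + 2x) + 64(y² + 20y) = -3943
Complete the square in x and y: 39(x + 1)² + 64(y + 10)² = -3943 + 39 + 6400 = 2496
Divide by 2496: (x + 1)²/64 + (y + 10)²/39 = 1
Ellipse, center (-1, -10), major axis horizontal; a² = 64, b² = 39.
c² = a² - b² = 25, so c = 5.
e = c/a = 5/8.

e = 5/8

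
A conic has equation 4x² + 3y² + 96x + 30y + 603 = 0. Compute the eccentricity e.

4(x² + 24x) + 3(y² + 10y) = -603
Complete the square in x and y: 4(x + 12)² + 3(y + 5)² = -603 + 576 + 75 = 48
Dividing both sides by 48: (x + 12)²/12 + (y + 5)²/16 = 1
Ellipse, center (-12, -5), major axis vertical; a² = 16, b² = 12.
c² = a² - b² = 4, so c = 2.
e = c/a = 2/4 = 1/2.

e = 1/2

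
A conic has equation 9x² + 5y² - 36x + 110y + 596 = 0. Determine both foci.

Rearranging, 9(x² - 4x) + 5(y² + 22y) = -596.
Complete the square: 9(x - 2)² + 5(y + 11)² = -596 + 36 + 605 = 45
Dividing both sides by 45: (x - 2)²/5 + (y + 11)²/9 = 1
Ellipse, center (2, -11), major axis vertical; a² = 9, b² = 5.
c² = a² - b² = 9 - 5 = 4, so c = 2.
Foci lie on the vertical axis through the center: (h, k ± c).

(2, -13) and (2, -9)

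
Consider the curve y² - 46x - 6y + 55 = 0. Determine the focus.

Only y is squared. Complete the square in y: (y - 3)² = 46(x - 1).
Vertex (1, 3); 4p = 46 so p = 23/2. Opens right.
Focus is p units from the vertex along the axis: (h + p, k).

(25/2, 3)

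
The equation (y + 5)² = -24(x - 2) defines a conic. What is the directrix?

Vertex (2, -5); 4p = -24 so p = -6. Opens left.
Directrix is the vertical line x = h − p = 2 − (-6) = 8.

x = 8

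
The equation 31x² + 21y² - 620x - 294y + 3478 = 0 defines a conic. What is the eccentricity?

e = √310/31

Group the x- and y-terms: 31(x² - 20x) + 21(y² - 14y) = -3478
Complete the square in x and y: 31(x - 10)² + 21(y - 7)² = -3478 + 3100 + 1029 = 651
Divide through by 651 to get (x - 10)²/21 + (y - 7)²/31 = 1.
Ellipse, center (10, 7), major axis vertical; a² = 31, b² = 21.
c² = a² - b² = 10, so c = √10.
e = c/a = √10/√31 = √310/31.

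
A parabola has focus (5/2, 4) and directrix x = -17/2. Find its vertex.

The vertex is the midpoint between the focus and the directrix along the axis of symmetry.
Axis is horizontal (directrix is vertical). Vertex x-coordinate = (5/2 + (-17/2))/2 = -3; y-coordinate = 4.

(-3, 4)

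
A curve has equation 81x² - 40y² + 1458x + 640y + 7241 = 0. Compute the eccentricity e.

Collect terms: 81(x² + 18x) -40(y² - 16y) = -7241
Complete the square in x and y: 81(x + 9)² -40(y - 8)² = -7241 + 6561 - 2560 = -3240
Divide through by -3240 to get (y - 8)²/81 - (x + 9)²/40 = 1.
Hyperbola, center (-9, 8), transverse axis vertical; a² = 81, b² = 40.
c² = a² + b² = 121, so c = 11.
e = c/a = 11/9.

e = 11/9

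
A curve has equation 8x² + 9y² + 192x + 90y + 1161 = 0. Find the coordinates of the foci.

Collect terms: 8(x² + 24x) + 9(y² + 10y) = -1161
Complete the square in x and y: 8(x + 12)² + 9(y + 5)² = -1161 + 1152 + 225 = 216
Dividing both sides by 216: (x + 12)²/27 + (y + 5)²/24 = 1
Ellipse, center (-12, -5), major axis horizontal; a² = 27, b² = 24.
c² = a² - b² = 27 - 24 = 3, so c = √3.
Foci lie on the horizontal axis through the center: (h ± c, k).

(-12 - √3, -5) and (-12 + √3, -5)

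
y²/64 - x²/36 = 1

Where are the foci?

(0, -10) and (0, 10)

Center (0, 0). The positive term is the y-term, so the transverse axis is vertical; a² = 64, b² = 36.
c² = a² + b² = 64 + 36 = 100, so c = 10.
Foci lie on the vertical axis through the center: (h, k ± c).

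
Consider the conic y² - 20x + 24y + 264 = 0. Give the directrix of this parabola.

x = 1

Only y is squared. Complete the square in y: (y + 12)² = 20(x - 6).
Vertex (6, -12); 4p = 20 so p = 5. Opens right.
Directrix is the vertical line x = h − p = 6 − (5) = 1.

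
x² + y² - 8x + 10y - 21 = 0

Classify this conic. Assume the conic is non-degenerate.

No xy term. Coefficients of x² and y² are A = 1, C = 1.
A = C (same sign) ⇒ circle.

circle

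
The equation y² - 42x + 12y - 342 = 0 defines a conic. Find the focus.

Only y is squared. Complete the square in y: (y + 6)² = 42(x + 9).
Vertex (-9, -6); 4p = 42 so p = 21/2. Opens right.
Focus is p units from the vertex along the axis: (h + p, k).

(3/2, -6)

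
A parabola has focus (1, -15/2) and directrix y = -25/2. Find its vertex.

The vertex is the midpoint between the focus and the directrix along the axis of symmetry.
Axis is vertical (directrix is horizontal). Vertex y-coordinate = (-15/2 + (-25/2))/2 = -10; x-coordinate = 1.

(1, -10)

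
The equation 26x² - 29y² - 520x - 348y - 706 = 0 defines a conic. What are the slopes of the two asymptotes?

26(x² - 20x) -29(y² + 12y) = 706
Complete the square: 26(x - 10)² -29(y + 6)² = 706 + 2600 - 1044 = 2262
Divide by 2262: (x - 10)²/87 - (y + 6)²/78 = 1
Hyperbola, center (10, -6), transverse axis horizontal; a² = 87, b² = 78.
For a horizontal hyperbola the asymptotes have slope ±b/a.
Here that is ±√78/√87 = ±√754/29.

√754/29 and -√754/29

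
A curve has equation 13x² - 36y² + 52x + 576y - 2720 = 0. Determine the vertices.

13(x² + 4x) -36(y² - 16y) = 2720
13(x + 2)² -36(y - 8)² = 2720 + 52 - 2304 = 468
Dividing both sides by 468: (x + 2)²/36 - (y - 8)²/13 = 1
Hyperbola, center (-2, 8), transverse axis horizontal; a² = 36, b² = 13.
a = 6. Vertices at (h ± a, k).

(-8, 8) and (4, 8)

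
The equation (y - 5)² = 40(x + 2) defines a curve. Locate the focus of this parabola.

Vertex (-2, 5); 4p = 40 so p = 10. Opens right.
Focus is p units from the vertex along the axis: (h + p, k).

(8, 5)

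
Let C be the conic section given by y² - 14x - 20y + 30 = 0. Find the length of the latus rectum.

Only y is squared. Complete the square in y: (y - 10)² = 14(x + 5).
Vertex (-5, 10); 4p = 14 so p = 7/2. Opens right.
Latus rectum length = |4p| = 14.

14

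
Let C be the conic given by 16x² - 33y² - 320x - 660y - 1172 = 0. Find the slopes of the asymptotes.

16(x² - 20x) -33(y² + 20y) = 1172
Completing the square gives 16(x - 10)² -33(y + 10)² = 1172 + 1600 - 3300 = -528.
Divide through by -528 to get (y + 10)²/16 - (x - 10)²/33 = 1.
Hyperbola, center (10, -10), transverse axis vertical; a² = 16, b² = 33.
For a vertical hyperbola the asymptotes have slope ±a/b.
Here that is ±4/√33 = ±4√33/33.

4√33/33 and -4√33/33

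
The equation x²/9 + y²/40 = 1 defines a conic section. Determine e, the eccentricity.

e = √310/20

Center (0, 0). The larger denominator 40 sits under the y-term, so the major axis is vertical; a² = 40, b² = 9.
c² = a² - b² = 31, so c = √31.
e = c/a = √31/2√10 = √310/20.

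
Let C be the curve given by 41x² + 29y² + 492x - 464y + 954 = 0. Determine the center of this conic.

(-6, 8)

41(x² + 12x) + 29(y² - 16y) = -954
41(x + 6)² + 29(y - 8)² = -954 + 1476 + 1856 = 2378
Divide by 2378: (x + 6)²/58 + (y - 8)²/82 = 1
Ellipse with center (-6, 8).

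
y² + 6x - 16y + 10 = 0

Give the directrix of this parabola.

x = 21/2

Only y is squared. Complete the square in y: (y - 8)² = -6(x - 9).
Vertex (9, 8); 4p = -6 so p = -3/2. Opens left.
Directrix is the vertical line x = h − p = 9 − (-3/2) = 21/2.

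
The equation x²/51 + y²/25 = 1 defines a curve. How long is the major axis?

2√51

Center (0, 0). The larger denominator 51 sits under the x-term, so the major axis is horizontal; a² = 51, b² = 25.
a² = 51 so a = √51; the major axis has length 2a = 2√51.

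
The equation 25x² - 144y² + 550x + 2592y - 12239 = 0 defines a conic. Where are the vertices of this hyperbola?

Group the x- and y-terms: 25(x² + 22x) -144(y² - 18y) = 12239
Completing the square gives 25(x + 11)² -144(y - 9)² = 12239 + 3025 - 11664 = 3600.
Divide through by 3600 to get (x + 11)²/144 - (y - 9)²/25 = 1.
Hyperbola, center (-11, 9), transverse axis horizontal; a² = 144, b² = 25.
a = 12. Vertices at (h ± a, k).

(-23, 9) and (1, 9)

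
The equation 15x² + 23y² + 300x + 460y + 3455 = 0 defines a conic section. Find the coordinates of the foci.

Group the x- and y-terms: 15(x² + 20x) + 23(y² + 20y) = -3455
Complete the square: 15(x + 10)² + 23(y + 10)² = -3455 + 1500 + 2300 = 345
Divide through by 345 to get (x + 10)²/23 + (y + 10)²/15 = 1.
Ellipse, center (-10, -10), major axis horizontal; a² = 23, b² = 15.
c² = a² - b² = 23 - 15 = 8, so c = 2√2.
Foci lie on the horizontal axis through the center: (h ± c, k).

(-10 - 2√2, -10) and (-10 + 2√2, -10)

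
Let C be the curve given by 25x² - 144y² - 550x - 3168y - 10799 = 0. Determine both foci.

Collect terms: 25(x² - 22x) -144(y² + 22y) = 10799
25(x - 11)² -144(y + 11)² = 10799 + 3025 - 17424 = -3600
Dividing both sides by -3600: (y + 11)²/25 - (x - 11)²/144 = 1
Hyperbola, center (11, -11), transverse axis vertical; a² = 25, b² = 144.
c² = a² + b² = 25 + 144 = 169, so c = 13.
Foci lie on the vertical axis through the center: (h, k ± c).

(11, -24) and (11, 2)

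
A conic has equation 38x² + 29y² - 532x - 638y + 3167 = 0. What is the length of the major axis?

4√19

Group: 38(x² - 14x) + 29(y² - 22y) = -3167
38(x - 7)² + 29(y - 11)² = -3167 + 1862 + 3509 = 2204
Dividing both sides by 2204: (x - 7)²/58 + (y - 11)²/76 = 1
Ellipse, center (7, 11), major axis vertical; a² = 76, b² = 58.
a² = 76 so a = 2√19; the major axis has length 2a = 4√19.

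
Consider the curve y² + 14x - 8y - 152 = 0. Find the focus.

Only y is squared. Complete the square in y: (y - 4)² = -14(x - 12).
Vertex (12, 4); 4p = -14 so p = -7/2. Opens left.
Focus is p units from the vertex along the axis: (h + p, k).

(17/2, 4)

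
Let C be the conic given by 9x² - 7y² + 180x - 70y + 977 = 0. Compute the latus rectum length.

28/3

Group: 9(x² + 20x) -7(y² + 10y) = -977
9(x + 10)² -7(y + 5)² = -977 + 900 - 175 = -252
Divide by -252: (y + 5)²/36 - (x + 10)²/28 = 1
Hyperbola, center (-10, -5), transverse axis vertical; a² = 36, b² = 28.
Latus rectum length = 2b²/a = 2·28/6 = 28/3.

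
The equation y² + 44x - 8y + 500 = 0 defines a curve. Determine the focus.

Only y is squared. Complete the square in y: (y - 4)² = -44(x + 11).
Vertex (-11, 4); 4p = -44 so p = -11. Opens left.
Focus is p units from the vertex along the axis: (h + p, k).

(-22, 4)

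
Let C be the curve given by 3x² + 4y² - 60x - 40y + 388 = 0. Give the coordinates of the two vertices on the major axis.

Group the x- and y-terms: 3(x² - 20x) + 4(y² - 10y) = -388
Complete the square: 3(x - 10)² + 4(y - 5)² = -388 + 300 + 100 = 12
Dividing both sides by 12: (x - 10)²/4 + (y - 5)²/3 = 1
Ellipse, center (10, 5), major axis horizontal; a² = 4, b² = 3.
a = 2. Vertices at (h ± a, k).

(8, 5) and (12, 5)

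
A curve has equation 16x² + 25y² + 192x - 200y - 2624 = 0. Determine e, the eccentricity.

Group: 16(x² + 12x) + 25(y² - 8y) = 2624
16(x + 6)² + 25(y - 4)² = 2624 + 576 + 400 = 3600
Dividing both sides by 3600: (x + 6)²/225 + (y - 4)²/144 = 1
Ellipse, center (-6, 4), major axis horizontal; a² = 225, b² = 144.
c² = a² - b² = 81, so c = 9.
e = c/a = 9/15 = 3/5.

e = 3/5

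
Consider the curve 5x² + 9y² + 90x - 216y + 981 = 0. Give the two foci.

(-17, 12) and (-1, 12)

5(x² + 18x) + 9(y² - 24y) = -981
Complete the square in x and y: 5(x + 9)² + 9(y - 12)² = -981 + 405 + 1296 = 720
Dividing both sides by 720: (x + 9)²/144 + (y - 12)²/80 = 1
Ellipse, center (-9, 12), major axis horizontal; a² = 144, b² = 80.
c² = a² - b² = 144 - 80 = 64, so c = 8.
Foci lie on the horizontal axis through the center: (h ± c, k).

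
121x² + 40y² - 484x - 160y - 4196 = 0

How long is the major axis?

Group the x- and y-terms: 121(x² - 4x) + 40(y² - 4y) = 4196
Complete the square: 121(x - 2)² + 40(y - 2)² = 4196 + 484 + 160 = 4840
Dividing both sides by 4840: (x - 2)²/40 + (y - 2)²/121 = 1
Ellipse, center (2, 2), major axis vertical; a² = 121, b² = 40.
a² = 121 so a = 11; the major axis has length 2a = 22.

22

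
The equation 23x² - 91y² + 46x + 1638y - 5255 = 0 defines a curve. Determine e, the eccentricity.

Rearranging, 23(x² + 2x) -91(y² - 18y) = 5255.
Completing the square gives 23(x + 1)² -91(y - 9)² = 5255 + 23 - 7371 = -2093.
Divide through by -2093 to get (y - 9)²/23 - (x + 1)²/91 = 1.
Hyperbola, center (-1, 9), transverse axis vertical; a² = 23, b² = 91.
c² = a² + b² = 114, so c = √114.
e = c/a = √114/√23 = √2622/23.

e = √2622/23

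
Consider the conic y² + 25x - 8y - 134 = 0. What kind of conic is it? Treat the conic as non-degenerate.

No xy term. Coefficients of x² and y² are A = 0, C = 1.
Exactly one squared variable ⇒ parabola.

parabola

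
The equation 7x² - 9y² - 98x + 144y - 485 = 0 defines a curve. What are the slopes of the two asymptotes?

√7/3 and -√7/3

7(x² - 14x) -9(y² - 16y) = 485
Complete the square: 7(x - 7)² -9(y - 8)² = 485 + 343 - 576 = 252
Dividing both sides by 252: (x - 7)²/36 - (y - 8)²/28 = 1
Hyperbola, center (7, 8), transverse axis horizontal; a² = 36, b² = 28.
For a horizontal hyperbola the asymptotes have slope ±b/a.
Here that is ±2√7/6 = ±√7/3.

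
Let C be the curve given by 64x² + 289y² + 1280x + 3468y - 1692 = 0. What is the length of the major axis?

34

64(x² + 20x) + 289(y² + 12y) = 1692
Completing the square gives 64(x + 10)² + 289(y + 6)² = 1692 + 6400 + 10404 = 18496.
Divide through by 18496 to get (x + 10)²/289 + (y + 6)²/64 = 1.
Ellipse, center (-10, -6), major axis horizontal; a² = 289, b² = 64.
a² = 289 so a = 17; the major axis has length 2a = 34.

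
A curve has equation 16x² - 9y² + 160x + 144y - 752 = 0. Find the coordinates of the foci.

Rearranging, 16(x² + 10x) -9(y² - 16y) = 752.
Complete the square: 16(x + 5)² -9(y - 8)² = 752 + 400 - 576 = 576
Divide through by 576 to get (x + 5)²/36 - (y - 8)²/64 = 1.
Hyperbola, center (-5, 8), transverse axis horizontal; a² = 36, b² = 64.
c² = a² + b² = 36 + 64 = 100, so c = 10.
Foci lie on the horizontal axis through the center: (h ± c, k).

(-15, 8) and (5, 8)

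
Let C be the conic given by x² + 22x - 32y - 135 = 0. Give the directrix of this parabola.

y = -16

Only x is squared. Complete the square in x: (x + 11)² = 32(y + 8).
Vertex (-11, -8); 4p = 32 so p = 8. Opens up.
Directrix is the horizontal line y = k − p = -8 − (8) = -16.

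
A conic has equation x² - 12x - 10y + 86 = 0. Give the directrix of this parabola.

y = 5/2

Only x is squared. Complete the square in x: (x - 6)² = 10(y - 5).
Vertex (6, 5); 4p = 10 so p = 5/2. Opens up.
Directrix is the horizontal line y = k − p = 5 − (5/2) = 5/2.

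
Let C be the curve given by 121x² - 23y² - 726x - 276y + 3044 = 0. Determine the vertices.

(3, -17) and (3, 5)

Rearranging, 121(x² - 6x) -23(y² + 12y) = -3044.
Completing the square gives 121(x - 3)² -23(y + 6)² = -3044 + 1089 - 828 = -2783.
Divide through by -2783 to get (y + 6)²/121 - (x - 3)²/23 = 1.
Hyperbola, center (3, -6), transverse axis vertical; a² = 121, b² = 23.
a = 11. Vertices at (h, k ± a).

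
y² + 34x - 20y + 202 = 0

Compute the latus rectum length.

34

Only y is squared. Complete the square in y: (y - 10)² = -34(x + 3).
Vertex (-3, 10); 4p = -34 so p = -17/2. Opens left.
Latus rectum length = |4p| = 34.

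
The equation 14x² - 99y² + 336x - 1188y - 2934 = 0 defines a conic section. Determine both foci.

14(x² + 24x) -99(y² + 12y) = 2934
Complete the square: 14(x + 12)² -99(y + 6)² = 2934 + 2016 - 3564 = 1386
Divide by 1386: (x + 12)²/99 - (y + 6)²/14 = 1
Hyperbola, center (-12, -6), transverse axis horizontal; a² = 99, b² = 14.
c² = a² + b² = 99 + 14 = 113, so c = √113.
Foci lie on the horizontal axis through the center: (h ± c, k).

(-12 - √113, -6) and (-12 + √113, -6)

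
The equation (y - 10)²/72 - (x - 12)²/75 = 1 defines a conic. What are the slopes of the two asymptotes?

Center (12, 10). The positive term is the y-term, so the transverse axis is vertical; a² = 72, b² = 75.
For a vertical hyperbola the asymptotes have slope ±a/b.
Here that is ±6√2/5√3 = ±2√6/5.

2√6/5 and -2√6/5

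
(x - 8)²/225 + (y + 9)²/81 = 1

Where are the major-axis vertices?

(-7, -9) and (23, -9)

Center (8, -9). The larger denominator 225 sits under the x-term, so the major axis is horizontal; a² = 225, b² = 81.
a = 15. Vertices at (h ± a, k).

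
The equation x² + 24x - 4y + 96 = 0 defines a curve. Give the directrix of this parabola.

Only x is squared. Complete the square in x: (x + 12)² = 4(y + 12).
Vertex (-12, -12); 4p = 4 so p = 1. Opens up.
Directrix is the horizontal line y = k − p = -12 − (1) = -13.

y = -13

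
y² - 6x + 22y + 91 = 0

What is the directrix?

x = -13/2

Only y is squared. Complete the square in y: (y + 11)² = 6(x + 5).
Vertex (-5, -11); 4p = 6 so p = 3/2. Opens right.
Directrix is the vertical line x = h − p = -5 − (3/2) = -13/2.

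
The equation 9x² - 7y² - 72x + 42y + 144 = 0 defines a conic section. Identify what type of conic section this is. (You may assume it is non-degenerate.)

No xy term. Coefficients of x² and y² are A = 9, C = -7.
A and C have opposite signs ⇒ hyperbola.

hyperbola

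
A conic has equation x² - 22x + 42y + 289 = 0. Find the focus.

Only x is squared. Complete the square in x: (x - 11)² = -42(y + 4).
Vertex (11, -4); 4p = -42 so p = -21/2. Opens down.
Focus is p units from the vertex along the axis: (h, k + p).

(11, -29/2)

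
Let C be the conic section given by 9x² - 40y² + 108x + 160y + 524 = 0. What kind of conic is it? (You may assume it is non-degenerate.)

No xy term. Coefficients of x² and y² are A = 9, C = -40.
A and C have opposite signs ⇒ hyperbola.

hyperbola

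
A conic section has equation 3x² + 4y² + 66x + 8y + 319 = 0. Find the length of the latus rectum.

Collect terms: 3(x² + 22x) + 4(y² + 2y) = -319
Completing the square gives 3(x + 11)² + 4(y + 1)² = -319 + 363 + 4 = 48.
Divide by 48: (x + 11)²/16 + (y + 1)²/12 = 1
Ellipse, center (-11, -1), major axis horizontal; a² = 16, b² = 12.
Latus rectum length = 2b²/a = 2·12/4 = 6.

6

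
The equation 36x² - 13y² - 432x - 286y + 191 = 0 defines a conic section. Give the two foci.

(6, -18) and (6, -4)

36(x² - 12x) -13(y² + 22y) = -191
Complete the square in x and y: 36(x - 6)² -13(y + 11)² = -191 + 1296 - 1573 = -468
Divide by -468: (y + 11)²/36 - (x - 6)²/13 = 1
Hyperbola, center (6, -11), transverse axis vertical; a² = 36, b² = 13.
c² = a² + b² = 36 + 13 = 49, so c = 7.
Foci lie on the vertical axis through the center: (h, k ± c).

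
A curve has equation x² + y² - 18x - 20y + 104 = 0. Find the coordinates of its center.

(9, 10)

Collect terms: (x² - 18x) + (y² - 20y) = -104
Complete the square in x and y: (x - 9)² + (y - 10)² = -104 + 81 + 100 = 77
So (x - 9)² + (y - 10)² = 77.
Circle centered at (9, 10) with r² = 77.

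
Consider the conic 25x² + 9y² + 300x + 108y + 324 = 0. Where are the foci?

(-6, -14) and (-6, 2)

Group: 25(x² + 12x) + 9(y² + 12y) = -324
Completing the square gives 25(x + 6)² + 9(y + 6)² = -324 + 900 + 324 = 900.
Divide through by 900 to get (x + 6)²/36 + (y + 6)²/100 = 1.
Ellipse, center (-6, -6), major axis vertical; a² = 100, b² = 36.
c² = a² - b² = 100 - 36 = 64, so c = 8.
Foci lie on the vertical axis through the center: (h, k ± c).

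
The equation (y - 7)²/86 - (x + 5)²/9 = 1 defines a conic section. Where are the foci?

(-5, 7 - √95) and (-5, 7 + √95)

Center (-5, 7). The positive term is the y-term, so the transverse axis is vertical; a² = 86, b² = 9.
c² = a² + b² = 86 + 9 = 95, so c = √95.
Foci lie on the vertical axis through the center: (h, k ± c).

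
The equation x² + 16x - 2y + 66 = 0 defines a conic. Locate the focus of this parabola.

(-8, 3/2)

Only x is squared. Complete the square in x: (x + 8)² = 2(y - 1).
Vertex (-8, 1); 4p = 2 so p = 1/2. Opens up.
Focus is p units from the vertex along the axis: (h, k + p).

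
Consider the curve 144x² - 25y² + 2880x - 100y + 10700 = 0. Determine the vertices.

Rearranging, 144(x² + 20x) -25(y² + 4y) = -10700.
Completing the square gives 144(x + 10)² -25(y + 2)² = -10700 + 14400 - 100 = 3600.
Divide through by 3600 to get (x + 10)²/25 - (y + 2)²/144 = 1.
Hyperbola, center (-10, -2), transverse axis horizontal; a² = 25, b² = 144.
a = 5. Vertices at (h ± a, k).

(-15, -2) and (-5, -2)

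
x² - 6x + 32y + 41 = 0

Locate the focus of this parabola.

(3, -9)

Only x is squared. Complete the square in x: (x - 3)² = -32(y + 1).
Vertex (3, -1); 4p = -32 so p = -8. Opens down.
Focus is p units from the vertex along the axis: (h, k + p).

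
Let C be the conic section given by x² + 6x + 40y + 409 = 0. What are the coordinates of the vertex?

Only x is squared. Complete the square in x: (x + 3)² = -40(y + 10).
Vertex (-3, -10); 4p = -40 so p = -10. Opens down.

(-3, -10)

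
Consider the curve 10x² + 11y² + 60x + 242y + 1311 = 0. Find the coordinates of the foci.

(-4, -11) and (-2, -11)

Group the x- and y-terms: 10(x² + 6x) + 11(y² + 22y) = -1311
10(x + 3)² + 11(y + 11)² = -1311 + 90 + 1331 = 110
Divide by 110: (x + 3)²/11 + (y + 11)²/10 = 1
Ellipse, center (-3, -11), major axis horizontal; a² = 11, b² = 10.
c² = a² - b² = 11 - 10 = 1, so c = 1.
Foci lie on the horizontal axis through the center: (h ± c, k).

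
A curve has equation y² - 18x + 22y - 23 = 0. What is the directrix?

Only y is squared. Complete the square in y: (y + 11)² = 18(x + 8).
Vertex (-8, -11); 4p = 18 so p = 9/2. Opens right.
Directrix is the vertical line x = h − p = -8 − (9/2) = -25/2.

x = -25/2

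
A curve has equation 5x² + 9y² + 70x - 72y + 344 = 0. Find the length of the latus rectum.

Group: 5(x² + 14x) + 9(y² - 8y) = -344
Complete the square: 5(x + 7)² + 9(y - 4)² = -344 + 245 + 144 = 45
Divide by 45: (x + 7)²/9 + (y - 4)²/5 = 1
Ellipse, center (-7, 4), major axis horizontal; a² = 9, b² = 5.
Latus rectum length = 2b²/a = 2·5/3 = 10/3.

10/3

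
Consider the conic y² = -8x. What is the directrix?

Vertex (0, 0); 4p = -8 so p = -2. Opens left.
Directrix is the vertical line x = h − p = 0 − (-2) = 2.

x = 2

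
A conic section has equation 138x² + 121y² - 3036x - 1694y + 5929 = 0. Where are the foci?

(11, 7 - √17) and (11, 7 + √17)

Group the x- and y-terms: 138(x² - 22x) + 121(y² - 14y) = -5929
138(x - 11)² + 121(y - 7)² = -5929 + 16698 + 5929 = 16698
Divide through by 16698 to get (x - 11)²/121 + (y - 7)²/138 = 1.
Ellipse, center (11, 7), major axis vertical; a² = 138, b² = 121.
c² = a² - b² = 138 - 121 = 17, so c = √17.
Foci lie on the vertical axis through the center: (h, k ± c).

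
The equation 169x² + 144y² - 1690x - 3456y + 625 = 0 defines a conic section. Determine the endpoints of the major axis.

(5, -1) and (5, 25)

Group the x- and y-terms: 169(x² - 10x) + 144(y² - 24y) = -625
Complete the square in x and y: 169(x - 5)² + 144(y - 12)² = -625 + 4225 + 20736 = 24336
Divide by 24336: (x - 5)²/144 + (y - 12)²/169 = 1
Ellipse, center (5, 12), major axis vertical; a² = 169, b² = 144.
a = 13. Vertices at (h, k ± a).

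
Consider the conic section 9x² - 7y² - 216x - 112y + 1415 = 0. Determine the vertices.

Rearranging, 9(x² - 24x) -7(y² + 16y) = -1415.
9(x - 12)² -7(y + 8)² = -1415 + 1296 - 448 = -567
Dividing both sides by -567: (y + 8)²/81 - (x - 12)²/63 = 1
Hyperbola, center (12, -8), transverse axis vertical; a² = 81, b² = 63.
a = 9. Vertices at (h, k ± a).

(12, -17) and (12, 1)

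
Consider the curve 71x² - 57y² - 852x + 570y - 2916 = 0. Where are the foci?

(6 - 8√2, 5) and (6 + 8√2, 5)

Group the x- and y-terms: 71(x² - 12x) -57(y² - 10y) = 2916
Complete the square in x and y: 71(x - 6)² -57(y - 5)² = 2916 + 2556 - 1425 = 4047
Dividing both sides by 4047: (x - 6)²/57 - (y - 5)²/71 = 1
Hyperbola, center (6, 5), transverse axis horizontal; a² = 57, b² = 71.
c² = a² + b² = 57 + 71 = 128, so c = 8√2.
Foci lie on the horizontal axis through the center: (h ± c, k).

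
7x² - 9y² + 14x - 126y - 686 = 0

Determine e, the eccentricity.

e = 4/3

Collect terms: 7(x² + 2x) -9(y² + 14y) = 686
Completing the square gives 7(x + 1)² -9(y + 7)² = 686 + 7 - 441 = 252.
Divide through by 252 to get (x + 1)²/36 - (y + 7)²/28 = 1.
Hyperbola, center (-1, -7), transverse axis horizontal; a² = 36, b² = 28.
c² = a² + b² = 64, so c = 8.
e = c/a = 8/6 = 4/3.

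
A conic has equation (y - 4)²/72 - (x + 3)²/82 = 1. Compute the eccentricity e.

Center (-3, 4). The positive term is the y-term, so the transverse axis is vertical; a² = 72, b² = 82.
c² = a² + b² = 154, so c = √154.
e = c/a = √154/6√2 = √77/6.

e = √77/6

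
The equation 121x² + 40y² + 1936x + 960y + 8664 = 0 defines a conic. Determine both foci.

121(x² + 16x) + 40(y² + 24y) = -8664
Complete the square: 121(x + 8)² + 40(y + 12)² = -8664 + 7744 + 5760 = 4840
Divide through by 4840 to get (x + 8)²/40 + (y + 12)²/121 = 1.
Ellipse, center (-8, -12), major axis vertical; a² = 121, b² = 40.
c² = a² - b² = 121 - 40 = 81, so c = 9.
Foci lie on the vertical axis through the center: (h, k ± c).

(-8, -21) and (-8, -3)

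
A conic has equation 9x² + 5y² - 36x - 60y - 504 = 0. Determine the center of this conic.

(2, 6)

Collect terms: 9(x² - 4x) + 5(y² - 12y) = 504
Complete the square: 9(x - 2)² + 5(y - 6)² = 504 + 36 + 180 = 720
Divide through by 720 to get (x - 2)²/80 + (y - 6)²/144 = 1.
Ellipse with center (2, 6).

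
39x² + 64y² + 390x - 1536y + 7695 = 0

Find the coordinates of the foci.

Rearranging, 39(x² + 10x) + 64(y² - 24y) = -7695.
Completing the square gives 39(x + 5)² + 64(y - 12)² = -7695 + 975 + 9216 = 2496.
Dividing both sides by 2496: (x + 5)²/64 + (y - 12)²/39 = 1
Ellipse, center (-5, 12), major axis horizontal; a² = 64, b² = 39.
c² = a² - b² = 64 - 39 = 25, so c = 5.
Foci lie on the horizontal axis through the center: (h ± c, k).

(-10, 12) and (0, 12)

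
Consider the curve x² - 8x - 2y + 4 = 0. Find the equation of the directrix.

Only x is squared. Complete the square in x: (x - 4)² = 2(y + 6).
Vertex (4, -6); 4p = 2 so p = 1/2. Opens up.
Directrix is the horizontal line y = k − p = -6 − (1/2) = -13/2.

y = -13/2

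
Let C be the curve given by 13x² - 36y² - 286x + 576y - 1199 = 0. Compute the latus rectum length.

13/3

Group the x- and y-terms: 13(x² - 22x) -36(y² - 16y) = 1199
13(x - 11)² -36(y - 8)² = 1199 + 1573 - 2304 = 468
Divide through by 468 to get (x - 11)²/36 - (y - 8)²/13 = 1.
Hyperbola, center (11, 8), transverse axis horizontal; a² = 36, b² = 13.
Latus rectum length = 2b²/a = 2·13/6 = 13/3.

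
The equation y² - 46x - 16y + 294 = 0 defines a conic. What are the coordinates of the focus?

Only y is squared. Complete the square in y: (y - 8)² = 46(x - 5).
Vertex (5, 8); 4p = 46 so p = 23/2. Opens right.
Focus is p units from the vertex along the axis: (h + p, k).

(33/2, 8)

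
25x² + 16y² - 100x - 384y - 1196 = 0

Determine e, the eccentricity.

e = 3/5

Group: 25(x² - 4x) + 16(y² - 24y) = 1196
25(x - 2)² + 16(y - 12)² = 1196 + 100 + 2304 = 3600
Divide through by 3600 to get (x - 2)²/144 + (y - 12)²/225 = 1.
Ellipse, center (2, 12), major axis vertical; a² = 225, b² = 144.
c² = a² - b² = 81, so c = 9.
e = c/a = 9/15 = 3/5.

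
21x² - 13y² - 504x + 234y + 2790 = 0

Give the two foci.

Group the x- and y-terms: 21(x² - 24x) -13(y² - 18y) = -2790
21(x - 12)² -13(y - 9)² = -2790 + 3024 - 1053 = -819
Dividing both sides by -819: (y - 9)²/63 - (x - 12)²/39 = 1
Hyperbola, center (12, 9), transverse axis vertical; a² = 63, b² = 39.
c² = a² + b² = 63 + 39 = 102, so c = √102.
Foci lie on the vertical axis through the center: (h, k ± c).

(12, 9 - √102) and (12, 9 + √102)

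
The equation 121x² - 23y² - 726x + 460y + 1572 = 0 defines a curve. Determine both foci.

Group: 121(x² - 6x) -23(y² - 20y) = -1572
121(x - 3)² -23(y - 10)² = -1572 + 1089 - 2300 = -2783
Divide by -2783: (y - 10)²/121 - (x - 3)²/23 = 1
Hyperbola, center (3, 10), transverse axis vertical; a² = 121, b² = 23.
c² = a² + b² = 121 + 23 = 144, so c = 12.
Foci lie on the vertical axis through the center: (h, k ± c).

(3, -2) and (3, 22)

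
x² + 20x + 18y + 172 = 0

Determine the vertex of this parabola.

(-10, -4)

Only x is squared. Complete the square in x: (x + 10)² = -18(y + 4).
Vertex (-10, -4); 4p = -18 so p = -9/2. Opens down.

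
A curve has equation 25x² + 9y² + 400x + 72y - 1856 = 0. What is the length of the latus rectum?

72/5

Collect terms: 25(x² + 16x) + 9(y² + 8y) = 1856
Complete the square: 25(x + 8)² + 9(y + 4)² = 1856 + 1600 + 144 = 3600
Dividing both sides by 3600: (x + 8)²/144 + (y + 4)²/400 = 1
Ellipse, center (-8, -4), major axis vertical; a² = 400, b² = 144.
Latus rectum length = 2b²/a = 2·144/20 = 72/5.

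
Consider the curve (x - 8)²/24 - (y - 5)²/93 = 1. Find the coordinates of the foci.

Center (8, 5). The positive term is the x-term, so the transverse axis is horizontal; a² = 24, b² = 93.
c² = a² + b² = 24 + 93 = 117, so c = 3√13.
Foci lie on the horizontal axis through the center: (h ± c, k).

(8 - 3√13, 5) and (8 + 3√13, 5)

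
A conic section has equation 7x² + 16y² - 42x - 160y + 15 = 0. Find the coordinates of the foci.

(-3, 5) and (9, 5)

Group: 7(x² - 6x) + 16(y² - 10y) = -15
Completing the square gives 7(x - 3)² + 16(y - 5)² = -15 + 63 + 400 = 448.
Dividing both sides by 448: (x - 3)²/64 + (y - 5)²/28 = 1
Ellipse, center (3, 5), major axis horizontal; a² = 64, b² = 28.
c² = a² - b² = 64 - 28 = 36, so c = 6.
Foci lie on the horizontal axis through the center: (h ± c, k).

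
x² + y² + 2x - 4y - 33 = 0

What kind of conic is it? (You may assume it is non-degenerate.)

circle

No xy term. Coefficients of x² and y² are A = 1, C = 1.
A = C (same sign) ⇒ circle.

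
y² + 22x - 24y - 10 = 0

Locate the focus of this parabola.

Only y is squared. Complete the square in y: (y - 12)² = -22(x - 7).
Vertex (7, 12); 4p = -22 so p = -11/2. Opens left.
Focus is p units from the vertex along the axis: (h + p, k).

(3/2, 12)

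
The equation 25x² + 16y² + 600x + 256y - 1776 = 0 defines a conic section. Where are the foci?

Group: 25(x² + 24x) + 16(y² + 16y) = 1776
Complete the square: 25(x + 12)² + 16(y + 8)² = 1776 + 3600 + 1024 = 6400
Divide by 6400: (x + 12)²/256 + (y + 8)²/400 = 1
Ellipse, center (-12, -8), major axis vertical; a² = 400, b² = 256.
c² = a² - b² = 400 - 256 = 144, so c = 12.
Foci lie on the vertical axis through the center: (h, k ± c).

(-12, -20) and (-12, 4)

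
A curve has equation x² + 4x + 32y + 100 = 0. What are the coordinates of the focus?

(-2, -11)

Only x is squared. Complete the square in x: (x + 2)² = -32(y + 3).
Vertex (-2, -3); 4p = -32 so p = -8. Opens down.
Focus is p units from the vertex along the axis: (h, k + p).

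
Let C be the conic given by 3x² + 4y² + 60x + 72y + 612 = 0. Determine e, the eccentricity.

Group: 3(x² + 20x) + 4(y² + 18y) = -612
3(x + 10)² + 4(y + 9)² = -612 + 300 + 324 = 12
Divide by 12: (x + 10)²/4 + (y + 9)²/3 = 1
Ellipse, center (-10, -9), major axis horizontal; a² = 4, b² = 3.
c² = a² - b² = 1, so c = 1.
e = c/a = 1/2.

e = 1/2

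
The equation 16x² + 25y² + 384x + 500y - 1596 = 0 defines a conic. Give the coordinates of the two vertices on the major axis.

(-32, -10) and (8, -10)

Group: 16(x² + 24x) + 25(y² + 20y) = 1596
Complete the square: 16(x + 12)² + 25(y + 10)² = 1596 + 2304 + 2500 = 6400
Divide through by 6400 to get (x + 12)²/400 + (y + 10)²/256 = 1.
Ellipse, center (-12, -10), major axis horizontal; a² = 400, b² = 256.
a = 20. Vertices at (h ± a, k).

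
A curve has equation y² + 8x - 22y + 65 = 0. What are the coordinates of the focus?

Only y is squared. Complete the square in y: (y - 11)² = -8(x - 7).
Vertex (7, 11); 4p = -8 so p = -2. Opens left.
Focus is p units from the vertex along the axis: (h + p, k).

(5, 11)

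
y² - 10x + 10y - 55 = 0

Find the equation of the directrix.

x = -21/2

Only y is squared. Complete the square in y: (y + 5)² = 10(x + 8).
Vertex (-8, -5); 4p = 10 so p = 5/2. Opens right.
Directrix is the vertical line x = h − p = -8 − (5/2) = -21/2.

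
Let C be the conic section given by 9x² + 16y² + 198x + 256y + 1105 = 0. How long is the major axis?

Group the x- and y-terms: 9(x² + 22x) + 16(y² + 16y) = -1105
9(x + 11)² + 16(y + 8)² = -1105 + 1089 + 1024 = 1008
Dividing both sides by 1008: (x + 11)²/112 + (y + 8)²/63 = 1
Ellipse, center (-11, -8), major axis horizontal; a² = 112, b² = 63.
a² = 112 so a = 4√7; the major axis has length 2a = 8√7.

8√7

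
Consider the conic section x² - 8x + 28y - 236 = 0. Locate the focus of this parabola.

Only x is squared. Complete the square in x: (x - 4)² = -28(y - 9).
Vertex (4, 9); 4p = -28 so p = -7. Opens down.
Focus is p units from the vertex along the axis: (h, k + p).

(4, 2)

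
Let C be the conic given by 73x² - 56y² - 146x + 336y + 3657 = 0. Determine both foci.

Group the x- and y-terms: 73(x² - 2x) -56(y² - 6y) = -3657
Completing the square gives 73(x - 1)² -56(y - 3)² = -3657 + 73 - 504 = -4088.
Divide through by -4088 to get (y - 3)²/73 - (x - 1)²/56 = 1.
Hyperbola, center (1, 3), transverse axis vertical; a² = 73, b² = 56.
c² = a² + b² = 73 + 56 = 129, so c = √129.
Foci lie on the vertical axis through the center: (h, k ± c).

(1, 3 - √129) and (1, 3 + √129)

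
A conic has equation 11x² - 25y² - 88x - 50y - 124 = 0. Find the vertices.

11(x² - 8x) -25(y² + 2y) = 124
Complete the square: 11(x - 4)² -25(y + 1)² = 124 + 176 - 25 = 275
Divide through by 275 to get (x - 4)²/25 - (y + 1)²/11 = 1.
Hyperbola, center (4, -1), transverse axis horizontal; a² = 25, b² = 11.
a = 5. Vertices at (h ± a, k).

(-1, -1) and (9, -1)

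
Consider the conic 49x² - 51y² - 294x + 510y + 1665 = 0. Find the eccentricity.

e = 10/7

Group the x- and y-terms: 49(x² - 6x) -51(y² - 10y) = -1665
49(x - 3)² -51(y - 5)² = -1665 + 441 - 1275 = -2499
Divide through by -2499 to get (y - 5)²/49 - (x - 3)²/51 = 1.
Hyperbola, center (3, 5), transverse axis vertical; a² = 49, b² = 51.
c² = a² + b² = 100, so c = 10.
e = c/a = 10/7.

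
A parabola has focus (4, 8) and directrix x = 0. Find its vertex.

(2, 8)

The vertex is the midpoint between the focus and the directrix along the axis of symmetry.
Axis is horizontal (directrix is vertical). Vertex x-coordinate = (4 + 0)/2 = 2; y-coordinate = 8.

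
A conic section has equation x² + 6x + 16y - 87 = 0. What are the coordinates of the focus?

Only x is squared. Complete the square in x: (x + 3)² = -16(y - 6).
Vertex (-3, 6); 4p = -16 so p = -4. Opens down.
Focus is p units from the vertex along the axis: (h, k + p).

(-3, 2)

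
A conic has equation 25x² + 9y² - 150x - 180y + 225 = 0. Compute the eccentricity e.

e = 4/5

25(x² - 6x) + 9(y² - 20y) = -225
Complete the square: 25(x - 3)² + 9(y - 10)² = -225 + 225 + 900 = 900
Dividing both sides by 900: (x - 3)²/36 + (y - 10)²/100 = 1
Ellipse, center (3, 10), major axis vertical; a² = 100, b² = 36.
c² = a² - b² = 64, so c = 8.
e = c/a = 8/10 = 4/5.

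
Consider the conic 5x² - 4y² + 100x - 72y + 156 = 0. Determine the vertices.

Rearranging, 5(x² + 20x) -4(y² + 18y) = -156.
5(x + 10)² -4(y + 9)² = -156 + 500 - 324 = 20
Divide through by 20 to get (x + 10)²/4 - (y + 9)²/5 = 1.
Hyperbola, center (-10, -9), transverse axis horizontal; a² = 4, b² = 5.
a = 2. Vertices at (h ± a, k).

(-12, -9) and (-8, -9)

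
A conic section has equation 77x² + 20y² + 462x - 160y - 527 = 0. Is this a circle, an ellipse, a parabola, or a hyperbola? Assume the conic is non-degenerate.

No xy term. Coefficients of x² and y² are A = 77, C = 20.
A and C have the same sign but A ≠ C ⇒ ellipse.

ellipse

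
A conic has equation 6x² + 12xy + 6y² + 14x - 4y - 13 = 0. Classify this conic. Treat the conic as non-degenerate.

A = 6, B = 12, C = 6.
Discriminant B² − 4AC = 12² − 4·6·6 = 0.
B² − 4AC = 0 ⇒ parabola.

parabola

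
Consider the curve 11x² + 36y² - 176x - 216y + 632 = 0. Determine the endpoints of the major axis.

(2, 3) and (14, 3)

11(x² - 16x) + 36(y² - 6y) = -632
11(x - 8)² + 36(y - 3)² = -632 + 704 + 324 = 396
Divide by 396: (x - 8)²/36 + (y - 3)²/11 = 1
Ellipse, center (8, 3), major axis horizontal; a² = 36, b² = 11.
a = 6. Vertices at (h ± a, k).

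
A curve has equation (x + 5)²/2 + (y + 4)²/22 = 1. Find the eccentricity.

e = √110/11

Center (-5, -4). The larger denominator 22 sits under the y-term, so the major axis is vertical; a² = 22, b² = 2.
c² = a² - b² = 20, so c = 2√5.
e = c/a = 2√5/√22 = √110/11.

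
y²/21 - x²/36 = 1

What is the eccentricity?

Center (0, 0). The positive term is the y-term, so the transverse axis is vertical; a² = 21, b² = 36.
c² = a² + b² = 57, so c = √57.
e = c/a = √57/√21 = √133/7.

e = √133/7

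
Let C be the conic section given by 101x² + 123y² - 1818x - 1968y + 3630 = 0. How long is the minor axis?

2√101

101(x² - 18x) + 123(y² - 16y) = -3630
Complete the square in x and y: 101(x - 9)² + 123(y - 8)² = -3630 + 8181 + 7872 = 12423
Divide by 12423: (x - 9)²/123 + (y - 8)²/101 = 1
Ellipse, center (9, 8), major axis horizontal; a² = 123, b² = 101.
b² = 101 so b = √101; the minor axis has length 2b = 2√101.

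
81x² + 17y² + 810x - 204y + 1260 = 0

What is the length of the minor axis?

Group: 81(x² + 10x) + 17(y² - 12y) = -1260
Complete the square in x and y: 81(x + 5)² + 17(y - 6)² = -1260 + 2025 + 612 = 1377
Divide by 1377: (x + 5)²/17 + (y - 6)²/81 = 1
Ellipse, center (-5, 6), major axis vertical; a² = 81, b² = 17.
b² = 17 so b = √17; the minor axis has length 2b = 2√17.

2√17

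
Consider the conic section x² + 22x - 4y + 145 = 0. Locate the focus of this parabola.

Only x is squared. Complete the square in x: (x + 11)² = 4(y - 6).
Vertex (-11, 6); 4p = 4 so p = 1. Opens up.
Focus is p units from the vertex along the axis: (h, k + p).

(-11, 7)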